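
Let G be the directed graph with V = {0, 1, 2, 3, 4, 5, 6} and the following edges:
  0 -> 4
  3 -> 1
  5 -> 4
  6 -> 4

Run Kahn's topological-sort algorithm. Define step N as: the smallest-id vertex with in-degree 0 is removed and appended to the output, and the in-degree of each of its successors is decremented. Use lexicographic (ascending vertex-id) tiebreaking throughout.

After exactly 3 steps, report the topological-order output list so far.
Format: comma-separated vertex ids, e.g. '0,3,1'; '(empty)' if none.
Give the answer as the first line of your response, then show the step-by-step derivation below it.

0,2,3

step 1: output 0; order=[0]; indeg=(0,1,0,0,2,0,0)
step 2: output 2; order=[0,2]; indeg=(0,1,0,0,2,0,0)
step 3: output 3; order=[0,2,3]; indeg=(0,0,0,0,2,0,0)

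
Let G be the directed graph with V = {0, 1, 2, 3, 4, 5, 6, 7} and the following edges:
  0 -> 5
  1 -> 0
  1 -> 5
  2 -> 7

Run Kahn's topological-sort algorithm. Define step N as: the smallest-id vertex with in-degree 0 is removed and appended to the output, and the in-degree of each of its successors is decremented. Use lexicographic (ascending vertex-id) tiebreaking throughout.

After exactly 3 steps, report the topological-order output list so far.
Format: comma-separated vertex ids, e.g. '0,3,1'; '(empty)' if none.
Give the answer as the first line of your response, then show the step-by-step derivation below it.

1,0,2

step 1: output 1; order=[1]; indeg=(0,0,0,0,0,1,0,1)
step 2: output 0; order=[1,0]; indeg=(0,0,0,0,0,0,0,1)
step 3: output 2; order=[1,0,2]; indeg=(0,0,0,0,0,0,0,0)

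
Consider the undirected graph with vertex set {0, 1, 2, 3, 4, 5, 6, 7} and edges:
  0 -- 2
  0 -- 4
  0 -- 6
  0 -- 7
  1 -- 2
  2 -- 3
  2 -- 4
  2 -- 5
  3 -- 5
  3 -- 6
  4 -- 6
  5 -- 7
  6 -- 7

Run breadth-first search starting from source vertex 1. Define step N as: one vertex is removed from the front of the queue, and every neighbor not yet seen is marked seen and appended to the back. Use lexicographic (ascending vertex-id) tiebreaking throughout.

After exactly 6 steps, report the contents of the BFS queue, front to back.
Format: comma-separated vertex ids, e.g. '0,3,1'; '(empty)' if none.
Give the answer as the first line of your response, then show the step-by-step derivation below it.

6,7

step 1: dequeue 1; queue=[2]; order=1
step 2: dequeue 2; queue=[0,3,4,5]; order=1,2
step 3: dequeue 0; queue=[3,4,5,6,7]; order=1,2,0
step 4: dequeue 3; queue=[4,5,6,7]; order=1,2,0,3
step 5: dequeue 4; queue=[5,6,7]; order=1,2,0,3,4
step 6: dequeue 5; queue=[6,7]; order=1,2,0,3,4,5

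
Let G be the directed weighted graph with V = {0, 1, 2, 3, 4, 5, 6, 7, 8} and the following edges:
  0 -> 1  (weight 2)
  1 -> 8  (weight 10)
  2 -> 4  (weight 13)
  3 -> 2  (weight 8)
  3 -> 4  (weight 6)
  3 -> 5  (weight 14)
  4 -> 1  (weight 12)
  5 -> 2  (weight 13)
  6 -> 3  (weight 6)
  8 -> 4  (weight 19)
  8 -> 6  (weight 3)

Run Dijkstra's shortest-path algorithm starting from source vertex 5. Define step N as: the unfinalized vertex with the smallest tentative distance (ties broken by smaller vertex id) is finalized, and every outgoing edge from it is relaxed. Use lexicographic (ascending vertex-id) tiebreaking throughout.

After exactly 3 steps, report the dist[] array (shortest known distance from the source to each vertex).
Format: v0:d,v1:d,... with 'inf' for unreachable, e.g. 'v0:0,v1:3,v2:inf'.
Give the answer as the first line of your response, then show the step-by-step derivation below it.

v0:inf,v1:38,v2:13,v3:inf,v4:26,v5:0,v6:inf,v7:inf,v8:inf

step 1: dist = v0:inf,v1:inf,v2:13,v3:inf,v4:inf,v5:0,v6:inf,v7:inf,v8:inf
step 2: dist = v0:inf,v1:inf,v2:13,v3:inf,v4:26,v5:0,v6:inf,v7:inf,v8:inf
step 3: dist = v0:inf,v1:38,v2:13,v3:inf,v4:26,v5:0,v6:inf,v7:inf,v8:inf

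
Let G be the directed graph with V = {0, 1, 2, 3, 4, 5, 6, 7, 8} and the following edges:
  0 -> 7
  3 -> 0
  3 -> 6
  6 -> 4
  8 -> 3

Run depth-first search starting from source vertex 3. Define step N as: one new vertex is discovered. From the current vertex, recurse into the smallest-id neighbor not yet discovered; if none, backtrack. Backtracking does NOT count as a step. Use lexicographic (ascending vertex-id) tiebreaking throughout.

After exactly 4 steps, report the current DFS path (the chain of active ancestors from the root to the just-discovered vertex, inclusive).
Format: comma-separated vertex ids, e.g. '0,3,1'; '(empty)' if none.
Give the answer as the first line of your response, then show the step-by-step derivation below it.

3,6

step 1: discover 3; path=3; order=3
step 2: discover 0; path=3>0; order=3,0
step 3: discover 7; path=3>0>7; order=3,0,7
step 4: discover 6; path=3>6; order=3,0,7,6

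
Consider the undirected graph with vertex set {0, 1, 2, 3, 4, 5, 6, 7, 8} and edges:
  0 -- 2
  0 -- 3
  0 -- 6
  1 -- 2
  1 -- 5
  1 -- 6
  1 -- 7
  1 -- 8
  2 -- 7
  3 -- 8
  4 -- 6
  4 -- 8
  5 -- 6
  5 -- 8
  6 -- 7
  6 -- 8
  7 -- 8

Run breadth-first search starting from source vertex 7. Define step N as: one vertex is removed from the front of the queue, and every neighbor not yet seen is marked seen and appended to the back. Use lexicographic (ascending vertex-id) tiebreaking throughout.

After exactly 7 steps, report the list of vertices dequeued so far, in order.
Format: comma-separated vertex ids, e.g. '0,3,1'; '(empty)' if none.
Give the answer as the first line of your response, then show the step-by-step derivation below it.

7,1,2,6,8,5,0

step 1: dequeue 7; queue=[1,2,6,8]; order=7
step 2: dequeue 1; queue=[2,6,8,5]; order=7,1
step 3: dequeue 2; queue=[6,8,5,0]; order=7,1,2
step 4: dequeue 6; queue=[8,5,0,4]; order=7,1,2,6
step 5: dequeue 8; queue=[5,0,4,3]; order=7,1,2,6,8
step 6: dequeue 5; queue=[0,4,3]; order=7,1,2,6,8,5
step 7: dequeue 0; queue=[4,3]; order=7,1,2,6,8,5,0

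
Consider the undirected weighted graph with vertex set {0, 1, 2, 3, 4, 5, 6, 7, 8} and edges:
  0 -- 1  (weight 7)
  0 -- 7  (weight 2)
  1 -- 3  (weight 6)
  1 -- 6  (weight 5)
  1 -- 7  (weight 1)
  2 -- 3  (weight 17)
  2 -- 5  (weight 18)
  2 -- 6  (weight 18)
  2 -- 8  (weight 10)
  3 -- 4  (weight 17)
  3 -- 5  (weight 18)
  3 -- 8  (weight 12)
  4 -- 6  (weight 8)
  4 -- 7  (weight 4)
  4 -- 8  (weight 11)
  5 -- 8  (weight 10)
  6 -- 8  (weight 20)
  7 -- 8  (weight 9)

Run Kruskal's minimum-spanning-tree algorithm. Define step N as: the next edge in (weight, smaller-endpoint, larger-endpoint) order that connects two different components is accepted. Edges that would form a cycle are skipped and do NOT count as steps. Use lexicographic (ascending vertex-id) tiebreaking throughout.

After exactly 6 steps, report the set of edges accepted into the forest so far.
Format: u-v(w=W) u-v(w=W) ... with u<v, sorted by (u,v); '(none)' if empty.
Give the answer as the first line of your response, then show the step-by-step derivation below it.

0-7(w=2) 1-3(w=6) 1-6(w=5) 1-7(w=1) 4-7(w=4) 7-8(w=9)

step 1: add edge 1-7 (w=1); MST = {1-7(w=1)}
step 2: add edge 0-7 (w=2); MST = {0-7(w=2) 1-7(w=1)}
step 3: add edge 4-7 (w=4); MST = {0-7(w=2) 1-7(w=1) 4-7(w=4)}
step 4: add edge 1-6 (w=5); MST = {0-7(w=2) 1-6(w=5) 1-7(w=1) 4-7(w=4)}
step 5: add edge 1-3 (w=6); MST = {0-7(w=2) 1-3(w=6) 1-6(w=5) 1-7(w=1) 4-7(w=4)}
step 6: add edge 7-8 (w=9); MST = {0-7(w=2) 1-3(w=6) 1-6(w=5) 1-7(w=1) 4-7(w=4) 7-8(w=9)}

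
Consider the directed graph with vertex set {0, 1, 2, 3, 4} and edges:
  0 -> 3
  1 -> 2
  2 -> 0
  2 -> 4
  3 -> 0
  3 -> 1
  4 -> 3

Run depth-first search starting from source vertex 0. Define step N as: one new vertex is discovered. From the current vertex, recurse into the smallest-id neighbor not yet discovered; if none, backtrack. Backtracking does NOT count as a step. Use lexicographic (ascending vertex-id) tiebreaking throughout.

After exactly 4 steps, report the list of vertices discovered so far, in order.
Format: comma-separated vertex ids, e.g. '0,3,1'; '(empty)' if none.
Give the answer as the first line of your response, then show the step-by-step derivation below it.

0,3,1,2

step 1: discover 0; path=0; order=0
step 2: discover 3; path=0>3; order=0,3
step 3: discover 1; path=0>3>1; order=0,3,1
step 4: discover 2; path=0>3>1>2; order=0,3,1,2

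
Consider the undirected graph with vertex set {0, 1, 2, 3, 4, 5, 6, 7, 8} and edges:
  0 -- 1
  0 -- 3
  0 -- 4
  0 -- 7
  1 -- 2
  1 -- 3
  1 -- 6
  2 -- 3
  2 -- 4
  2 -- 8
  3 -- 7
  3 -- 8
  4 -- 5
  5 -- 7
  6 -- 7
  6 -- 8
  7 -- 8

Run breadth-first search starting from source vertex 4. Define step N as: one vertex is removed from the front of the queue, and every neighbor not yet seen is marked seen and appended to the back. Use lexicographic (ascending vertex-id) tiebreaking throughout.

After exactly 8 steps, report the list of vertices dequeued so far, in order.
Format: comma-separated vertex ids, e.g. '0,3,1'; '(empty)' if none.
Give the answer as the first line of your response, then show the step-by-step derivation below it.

4,0,2,5,1,3,7,8

step 1: dequeue 4; queue=[0,2,5]; order=4
step 2: dequeue 0; queue=[2,5,1,3,7]; order=4,0
step 3: dequeue 2; queue=[5,1,3,7,8]; order=4,0,2
step 4: dequeue 5; queue=[1,3,7,8]; order=4,0,2,5
step 5: dequeue 1; queue=[3,7,8,6]; order=4,0,2,5,1
step 6: dequeue 3; queue=[7,8,6]; order=4,0,2,5,1,3
step 7: dequeue 7; queue=[8,6]; order=4,0,2,5,1,3,7
step 8: dequeue 8; queue=[6]; order=4,0,2,5,1,3,7,8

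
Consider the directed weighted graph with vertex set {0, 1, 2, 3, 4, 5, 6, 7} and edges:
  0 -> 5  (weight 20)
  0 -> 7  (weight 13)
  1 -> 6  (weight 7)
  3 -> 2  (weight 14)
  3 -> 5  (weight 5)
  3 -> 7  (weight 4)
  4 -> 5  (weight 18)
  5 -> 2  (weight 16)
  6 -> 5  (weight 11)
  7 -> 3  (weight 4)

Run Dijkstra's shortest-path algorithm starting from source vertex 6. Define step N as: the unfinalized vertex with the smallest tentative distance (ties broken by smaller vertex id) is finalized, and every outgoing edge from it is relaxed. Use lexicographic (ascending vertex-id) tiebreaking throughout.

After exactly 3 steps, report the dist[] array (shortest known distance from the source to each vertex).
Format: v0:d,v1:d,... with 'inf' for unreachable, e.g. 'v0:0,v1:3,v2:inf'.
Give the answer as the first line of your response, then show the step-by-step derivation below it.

v0:inf,v1:inf,v2:27,v3:inf,v4:inf,v5:11,v6:0,v7:inf

step 1: dist = v0:inf,v1:inf,v2:inf,v3:inf,v4:inf,v5:11,v6:0,v7:inf
step 2: dist = v0:inf,v1:inf,v2:27,v3:inf,v4:inf,v5:11,v6:0,v7:inf
step 3: dist = v0:inf,v1:inf,v2:27,v3:inf,v4:inf,v5:11,v6:0,v7:inf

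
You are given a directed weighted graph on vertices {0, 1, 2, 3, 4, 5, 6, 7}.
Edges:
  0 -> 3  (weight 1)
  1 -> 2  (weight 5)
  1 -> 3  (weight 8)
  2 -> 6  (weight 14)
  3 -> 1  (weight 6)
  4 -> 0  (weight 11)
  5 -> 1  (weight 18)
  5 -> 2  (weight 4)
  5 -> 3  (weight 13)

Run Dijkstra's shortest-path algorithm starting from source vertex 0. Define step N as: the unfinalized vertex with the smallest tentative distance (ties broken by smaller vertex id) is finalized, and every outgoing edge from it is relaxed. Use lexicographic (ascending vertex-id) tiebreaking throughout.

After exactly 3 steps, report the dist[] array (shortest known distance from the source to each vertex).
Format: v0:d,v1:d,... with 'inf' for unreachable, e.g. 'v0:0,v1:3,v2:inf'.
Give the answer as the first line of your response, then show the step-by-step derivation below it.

v0:0,v1:7,v2:12,v3:1,v4:inf,v5:inf,v6:inf,v7:inf

step 1: dist = v0:0,v1:inf,v2:inf,v3:1,v4:inf,v5:inf,v6:inf,v7:inf
step 2: dist = v0:0,v1:7,v2:inf,v3:1,v4:inf,v5:inf,v6:inf,v7:inf
step 3: dist = v0:0,v1:7,v2:12,v3:1,v4:inf,v5:inf,v6:inf,v7:inf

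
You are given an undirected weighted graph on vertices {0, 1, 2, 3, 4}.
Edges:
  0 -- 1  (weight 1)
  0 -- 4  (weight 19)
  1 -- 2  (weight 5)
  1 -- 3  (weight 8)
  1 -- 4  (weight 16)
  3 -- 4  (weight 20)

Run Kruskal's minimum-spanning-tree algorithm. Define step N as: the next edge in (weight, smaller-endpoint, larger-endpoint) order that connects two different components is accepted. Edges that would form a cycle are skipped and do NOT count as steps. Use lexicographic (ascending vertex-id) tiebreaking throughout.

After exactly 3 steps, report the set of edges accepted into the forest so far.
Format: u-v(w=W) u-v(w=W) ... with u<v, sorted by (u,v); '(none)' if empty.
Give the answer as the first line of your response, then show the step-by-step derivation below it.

0-1(w=1) 1-2(w=5) 1-3(w=8)

step 1: add edge 0-1 (w=1); MST = {0-1(w=1)}
step 2: add edge 1-2 (w=5); MST = {0-1(w=1) 1-2(w=5)}
step 3: add edge 1-3 (w=8); MST = {0-1(w=1) 1-2(w=5) 1-3(w=8)}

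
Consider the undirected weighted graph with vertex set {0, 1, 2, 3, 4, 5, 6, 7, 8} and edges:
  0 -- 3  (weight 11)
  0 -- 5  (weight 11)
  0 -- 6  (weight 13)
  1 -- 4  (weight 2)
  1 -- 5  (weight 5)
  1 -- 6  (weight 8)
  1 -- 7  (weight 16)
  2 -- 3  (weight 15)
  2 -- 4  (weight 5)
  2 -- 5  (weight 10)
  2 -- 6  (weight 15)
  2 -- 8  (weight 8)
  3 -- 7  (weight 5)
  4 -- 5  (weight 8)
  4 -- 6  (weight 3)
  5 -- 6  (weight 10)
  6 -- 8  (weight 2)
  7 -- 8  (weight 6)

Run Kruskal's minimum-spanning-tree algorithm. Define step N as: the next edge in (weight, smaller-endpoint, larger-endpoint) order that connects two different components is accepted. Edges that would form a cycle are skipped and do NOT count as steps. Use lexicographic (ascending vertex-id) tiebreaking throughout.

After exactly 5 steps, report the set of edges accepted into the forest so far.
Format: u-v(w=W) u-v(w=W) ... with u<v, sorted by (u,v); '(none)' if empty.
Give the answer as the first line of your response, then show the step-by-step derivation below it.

1-4(w=2) 1-5(w=5) 2-4(w=5) 4-6(w=3) 6-8(w=2)

step 1: add edge 1-4 (w=2); MST = {1-4(w=2)}
step 2: add edge 6-8 (w=2); MST = {1-4(w=2) 6-8(w=2)}
step 3: add edge 4-6 (w=3); MST = {1-4(w=2) 4-6(w=3) 6-8(w=2)}
step 4: add edge 1-5 (w=5); MST = {1-4(w=2) 1-5(w=5) 4-6(w=3) 6-8(w=2)}
step 5: add edge 2-4 (w=5); MST = {1-4(w=2) 1-5(w=5) 2-4(w=5) 4-6(w=3) 6-8(w=2)}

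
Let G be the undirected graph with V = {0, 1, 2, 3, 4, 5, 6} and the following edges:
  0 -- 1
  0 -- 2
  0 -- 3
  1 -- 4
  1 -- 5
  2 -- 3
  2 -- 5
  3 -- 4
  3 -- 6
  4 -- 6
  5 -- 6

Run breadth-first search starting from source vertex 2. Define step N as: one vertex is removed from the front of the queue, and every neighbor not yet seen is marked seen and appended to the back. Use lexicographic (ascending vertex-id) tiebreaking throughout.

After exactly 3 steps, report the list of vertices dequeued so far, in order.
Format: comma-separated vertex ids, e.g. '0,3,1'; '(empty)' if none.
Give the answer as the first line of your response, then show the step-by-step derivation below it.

2,0,3

step 1: dequeue 2; queue=[0,3,5]; order=2
step 2: dequeue 0; queue=[3,5,1]; order=2,0
step 3: dequeue 3; queue=[5,1,4,6]; order=2,0,3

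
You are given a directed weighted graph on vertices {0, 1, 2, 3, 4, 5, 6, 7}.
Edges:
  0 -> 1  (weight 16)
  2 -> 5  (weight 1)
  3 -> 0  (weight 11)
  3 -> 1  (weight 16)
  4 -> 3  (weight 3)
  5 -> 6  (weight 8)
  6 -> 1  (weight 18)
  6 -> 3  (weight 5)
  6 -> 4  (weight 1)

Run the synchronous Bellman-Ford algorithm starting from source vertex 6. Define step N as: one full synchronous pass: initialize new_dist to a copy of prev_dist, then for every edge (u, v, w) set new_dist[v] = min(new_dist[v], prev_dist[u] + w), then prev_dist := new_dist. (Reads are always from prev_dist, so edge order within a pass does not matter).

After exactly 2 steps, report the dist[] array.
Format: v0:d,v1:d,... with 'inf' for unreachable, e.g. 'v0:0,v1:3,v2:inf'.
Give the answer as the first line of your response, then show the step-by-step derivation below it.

v0:16,v1:18,v2:inf,v3:4,v4:1,v5:inf,v6:0,v7:inf

step 1: dist = v0:inf,v1:18,v2:inf,v3:5,v4:1,v5:inf,v6:0,v7:inf
step 2: dist = v0:16,v1:18,v2:inf,v3:4,v4:1,v5:inf,v6:0,v7:inf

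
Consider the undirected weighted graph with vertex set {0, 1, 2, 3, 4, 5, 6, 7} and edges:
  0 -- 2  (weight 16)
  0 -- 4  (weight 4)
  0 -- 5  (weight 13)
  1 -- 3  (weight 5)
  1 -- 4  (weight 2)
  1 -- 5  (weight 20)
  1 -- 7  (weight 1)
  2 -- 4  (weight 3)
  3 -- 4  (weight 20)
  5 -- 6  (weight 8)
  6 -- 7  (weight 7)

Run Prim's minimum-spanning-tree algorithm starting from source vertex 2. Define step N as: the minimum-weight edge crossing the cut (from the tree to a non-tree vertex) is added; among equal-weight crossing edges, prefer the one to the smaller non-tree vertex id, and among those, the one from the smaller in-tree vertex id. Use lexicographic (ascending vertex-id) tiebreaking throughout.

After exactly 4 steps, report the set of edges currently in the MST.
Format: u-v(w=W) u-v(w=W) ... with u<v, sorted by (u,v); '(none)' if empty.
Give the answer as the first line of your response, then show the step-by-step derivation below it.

0-4(w=4) 1-4(w=2) 1-7(w=1) 2-4(w=3)

step 1: add edge 2-4 (w=3); MST = {2-4(w=3)}
step 2: add edge 1-4 (w=2); MST = {1-4(w=2) 2-4(w=3)}
step 3: add edge 1-7 (w=1); MST = {1-4(w=2) 1-7(w=1) 2-4(w=3)}
step 4: add edge 0-4 (w=4); MST = {0-4(w=4) 1-4(w=2) 1-7(w=1) 2-4(w=3)}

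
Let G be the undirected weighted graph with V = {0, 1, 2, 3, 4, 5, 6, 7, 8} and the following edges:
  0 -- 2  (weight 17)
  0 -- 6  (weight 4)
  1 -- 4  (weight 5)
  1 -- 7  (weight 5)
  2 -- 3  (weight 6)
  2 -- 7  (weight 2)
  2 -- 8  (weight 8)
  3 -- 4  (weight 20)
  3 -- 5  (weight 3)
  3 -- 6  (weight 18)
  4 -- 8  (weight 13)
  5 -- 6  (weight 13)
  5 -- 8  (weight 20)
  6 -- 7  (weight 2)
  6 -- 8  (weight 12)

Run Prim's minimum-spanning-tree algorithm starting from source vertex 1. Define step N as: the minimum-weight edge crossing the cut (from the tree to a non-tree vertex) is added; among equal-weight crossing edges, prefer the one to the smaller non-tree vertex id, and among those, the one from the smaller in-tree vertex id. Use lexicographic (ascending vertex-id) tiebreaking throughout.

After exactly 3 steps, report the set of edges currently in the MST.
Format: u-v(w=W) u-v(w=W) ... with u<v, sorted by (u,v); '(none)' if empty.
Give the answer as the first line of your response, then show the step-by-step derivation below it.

1-4(w=5) 1-7(w=5) 2-7(w=2)

step 1: add edge 1-4 (w=5); MST = {1-4(w=5)}
step 2: add edge 1-7 (w=5); MST = {1-4(w=5) 1-7(w=5)}
step 3: add edge 2-7 (w=2); MST = {1-4(w=5) 1-7(w=5) 2-7(w=2)}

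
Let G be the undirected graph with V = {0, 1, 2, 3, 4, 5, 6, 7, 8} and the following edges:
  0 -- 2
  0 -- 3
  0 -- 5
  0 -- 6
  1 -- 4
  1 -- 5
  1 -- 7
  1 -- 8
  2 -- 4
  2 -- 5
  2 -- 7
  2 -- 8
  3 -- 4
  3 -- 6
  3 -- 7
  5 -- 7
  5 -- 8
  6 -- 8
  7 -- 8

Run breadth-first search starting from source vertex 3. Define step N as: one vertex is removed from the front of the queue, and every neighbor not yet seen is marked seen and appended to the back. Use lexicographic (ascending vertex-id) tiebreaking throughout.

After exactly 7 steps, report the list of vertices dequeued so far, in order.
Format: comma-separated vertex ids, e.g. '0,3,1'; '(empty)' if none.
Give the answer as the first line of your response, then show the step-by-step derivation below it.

3,0,4,6,7,2,5

step 1: dequeue 3; queue=[0,4,6,7]; order=3
step 2: dequeue 0; queue=[4,6,7,2,5]; order=3,0
step 3: dequeue 4; queue=[6,7,2,5,1]; order=3,0,4
step 4: dequeue 6; queue=[7,2,5,1,8]; order=3,0,4,6
step 5: dequeue 7; queue=[2,5,1,8]; order=3,0,4,6,7
step 6: dequeue 2; queue=[5,1,8]; order=3,0,4,6,7,2
step 7: dequeue 5; queue=[1,8]; order=3,0,4,6,7,2,5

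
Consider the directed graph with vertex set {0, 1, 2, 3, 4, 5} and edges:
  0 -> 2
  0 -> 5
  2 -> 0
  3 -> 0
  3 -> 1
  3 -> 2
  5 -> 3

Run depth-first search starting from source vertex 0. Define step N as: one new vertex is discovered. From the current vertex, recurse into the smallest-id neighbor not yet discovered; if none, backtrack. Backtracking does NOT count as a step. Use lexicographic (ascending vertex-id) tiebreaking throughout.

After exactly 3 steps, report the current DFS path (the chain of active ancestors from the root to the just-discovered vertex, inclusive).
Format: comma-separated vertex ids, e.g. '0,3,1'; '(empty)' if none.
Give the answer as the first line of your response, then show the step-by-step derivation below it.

0,5

step 1: discover 0; path=0; order=0
step 2: discover 2; path=0>2; order=0,2
step 3: discover 5; path=0>5; order=0,2,5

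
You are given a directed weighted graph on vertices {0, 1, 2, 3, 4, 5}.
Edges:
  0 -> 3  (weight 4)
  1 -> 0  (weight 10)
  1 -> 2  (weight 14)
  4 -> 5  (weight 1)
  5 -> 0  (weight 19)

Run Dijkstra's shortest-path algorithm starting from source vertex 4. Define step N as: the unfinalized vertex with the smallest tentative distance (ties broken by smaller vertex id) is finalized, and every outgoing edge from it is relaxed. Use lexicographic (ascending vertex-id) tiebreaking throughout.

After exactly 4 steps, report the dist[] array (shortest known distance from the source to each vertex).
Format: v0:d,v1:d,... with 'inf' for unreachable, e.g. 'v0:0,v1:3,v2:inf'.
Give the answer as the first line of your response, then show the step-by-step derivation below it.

v0:20,v1:inf,v2:inf,v3:24,v4:0,v5:1

step 1: dist = v0:inf,v1:inf,v2:inf,v3:inf,v4:0,v5:1
step 2: dist = v0:20,v1:inf,v2:inf,v3:inf,v4:0,v5:1
step 3: dist = v0:20,v1:inf,v2:inf,v3:24,v4:0,v5:1
step 4: dist = v0:20,v1:inf,v2:inf,v3:24,v4:0,v5:1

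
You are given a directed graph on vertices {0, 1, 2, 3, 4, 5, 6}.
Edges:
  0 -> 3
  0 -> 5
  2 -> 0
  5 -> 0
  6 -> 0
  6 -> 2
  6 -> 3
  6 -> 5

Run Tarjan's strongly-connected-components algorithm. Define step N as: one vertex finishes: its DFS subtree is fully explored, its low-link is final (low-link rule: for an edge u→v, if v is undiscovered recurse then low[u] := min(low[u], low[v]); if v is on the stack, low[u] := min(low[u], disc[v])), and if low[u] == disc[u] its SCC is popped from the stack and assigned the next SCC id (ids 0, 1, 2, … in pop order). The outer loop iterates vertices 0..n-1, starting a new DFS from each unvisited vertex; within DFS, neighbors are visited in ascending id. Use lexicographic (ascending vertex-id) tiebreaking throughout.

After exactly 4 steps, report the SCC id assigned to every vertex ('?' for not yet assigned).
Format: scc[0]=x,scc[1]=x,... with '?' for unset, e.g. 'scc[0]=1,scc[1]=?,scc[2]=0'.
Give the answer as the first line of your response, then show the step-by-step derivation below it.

scc[0]=1,scc[1]=2,scc[2]=?,scc[3]=0,scc[4]=?,scc[5]=1,scc[6]=?

step 1: low=(low[0]=0,low[1]=?,low[2]=?,low[3]=1,low[4]=?,low[5]=?,low[6]=?); scc=(scc[0]=?,scc[1]=?,scc[2]=?,scc[3]=0,scc[4]=?,scc[5]=?,scc[6]=?)
step 2: low=(low[0]=0,low[1]=?,low[2]=?,low[3]=1,low[4]=?,low[5]=0,low[6]=?); scc=(scc[0]=?,scc[1]=?,scc[2]=?,scc[3]=0,scc[4]=?,scc[5]=?,scc[6]=?)
step 3: low=(low[0]=0,low[1]=?,low[2]=?,low[3]=1,low[4]=?,low[5]=0,low[6]=?); scc=(scc[0]=1,scc[1]=?,scc[2]=?,scc[3]=0,scc[4]=?,scc[5]=1,scc[6]=?)
step 4: low=(low[0]=0,low[1]=3,low[2]=?,low[3]=1,low[4]=?,low[5]=0,low[6]=?); scc=(scc[0]=1,scc[1]=2,scc[2]=?,scc[3]=0,scc[4]=?,scc[5]=1,scc[6]=?)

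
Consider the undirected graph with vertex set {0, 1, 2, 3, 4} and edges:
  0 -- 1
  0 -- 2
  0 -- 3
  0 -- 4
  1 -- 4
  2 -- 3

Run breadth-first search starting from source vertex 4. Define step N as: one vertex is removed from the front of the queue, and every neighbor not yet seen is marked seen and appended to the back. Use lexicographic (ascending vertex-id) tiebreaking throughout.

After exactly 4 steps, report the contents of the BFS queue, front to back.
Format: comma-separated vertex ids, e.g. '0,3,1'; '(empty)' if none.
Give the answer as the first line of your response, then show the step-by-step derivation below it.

3

step 1: dequeue 4; queue=[0,1]; order=4
step 2: dequeue 0; queue=[1,2,3]; order=4,0
step 3: dequeue 1; queue=[2,3]; order=4,0,1
step 4: dequeue 2; queue=[3]; order=4,0,1,2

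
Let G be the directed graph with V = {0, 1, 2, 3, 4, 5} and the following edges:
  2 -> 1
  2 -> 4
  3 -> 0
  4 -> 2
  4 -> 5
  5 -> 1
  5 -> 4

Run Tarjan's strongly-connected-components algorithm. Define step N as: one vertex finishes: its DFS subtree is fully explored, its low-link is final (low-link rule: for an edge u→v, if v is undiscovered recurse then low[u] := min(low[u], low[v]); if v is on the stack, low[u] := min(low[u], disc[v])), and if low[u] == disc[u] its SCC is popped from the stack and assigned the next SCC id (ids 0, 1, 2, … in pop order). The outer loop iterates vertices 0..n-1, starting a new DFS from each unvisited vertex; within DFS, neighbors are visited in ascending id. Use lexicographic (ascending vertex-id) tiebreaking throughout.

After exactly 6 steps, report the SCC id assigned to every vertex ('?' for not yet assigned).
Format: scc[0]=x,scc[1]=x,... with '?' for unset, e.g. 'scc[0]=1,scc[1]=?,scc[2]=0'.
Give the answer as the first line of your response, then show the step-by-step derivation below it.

scc[0]=0,scc[1]=1,scc[2]=2,scc[3]=3,scc[4]=2,scc[5]=2

step 1: low=(low[0]=0,low[1]=?,low[2]=?,low[3]=?,low[4]=?,low[5]=?); scc=(scc[0]=0,scc[1]=?,scc[2]=?,scc[3]=?,scc[4]=?,scc[5]=?)
step 2: low=(low[0]=0,low[1]=1,low[2]=?,low[3]=?,low[4]=?,low[5]=?); scc=(scc[0]=0,scc[1]=1,scc[2]=?,scc[3]=?,scc[4]=?,scc[5]=?)
step 3: low=(low[0]=0,low[1]=1,low[2]=2,low[3]=?,low[4]=2,low[5]=3); scc=(scc[0]=0,scc[1]=1,scc[2]=?,scc[3]=?,scc[4]=?,scc[5]=?)
step 4: low=(low[0]=0,low[1]=1,low[2]=2,low[3]=?,low[4]=2,low[5]=3); scc=(scc[0]=0,scc[1]=1,scc[2]=?,scc[3]=?,scc[4]=?,scc[5]=?)
step 5: low=(low[0]=0,low[1]=1,low[2]=2,low[3]=?,low[4]=2,low[5]=3); scc=(scc[0]=0,scc[1]=1,scc[2]=2,scc[3]=?,scc[4]=2,scc[5]=2)
step 6: low=(low[0]=0,low[1]=1,low[2]=2,low[3]=5,low[4]=2,low[5]=3); scc=(scc[0]=0,scc[1]=1,scc[2]=2,scc[3]=3,scc[4]=2,scc[5]=2)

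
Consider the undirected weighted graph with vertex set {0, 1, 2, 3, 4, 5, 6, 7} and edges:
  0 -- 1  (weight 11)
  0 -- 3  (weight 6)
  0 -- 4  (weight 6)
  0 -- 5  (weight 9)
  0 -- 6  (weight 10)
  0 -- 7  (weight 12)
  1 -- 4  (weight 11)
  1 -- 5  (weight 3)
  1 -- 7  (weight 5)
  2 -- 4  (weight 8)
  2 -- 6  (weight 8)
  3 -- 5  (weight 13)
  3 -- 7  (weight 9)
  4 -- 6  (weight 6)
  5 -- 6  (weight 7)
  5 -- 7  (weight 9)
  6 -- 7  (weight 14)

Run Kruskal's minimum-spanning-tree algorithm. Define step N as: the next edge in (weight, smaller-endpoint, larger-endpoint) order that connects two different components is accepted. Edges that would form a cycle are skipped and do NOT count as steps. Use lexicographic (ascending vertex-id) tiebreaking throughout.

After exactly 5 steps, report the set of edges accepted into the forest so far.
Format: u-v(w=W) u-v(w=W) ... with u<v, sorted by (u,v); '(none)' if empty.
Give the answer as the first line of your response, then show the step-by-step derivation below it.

0-3(w=6) 0-4(w=6) 1-5(w=3) 1-7(w=5) 4-6(w=6)

step 1: add edge 1-5 (w=3); MST = {1-5(w=3)}
step 2: add edge 1-7 (w=5); MST = {1-5(w=3) 1-7(w=5)}
step 3: add edge 0-3 (w=6); MST = {0-3(w=6) 1-5(w=3) 1-7(w=5)}
step 4: add edge 0-4 (w=6); MST = {0-3(w=6) 0-4(w=6) 1-5(w=3) 1-7(w=5)}
step 5: add edge 4-6 (w=6); MST = {0-3(w=6) 0-4(w=6) 1-5(w=3) 1-7(w=5) 4-6(w=6)}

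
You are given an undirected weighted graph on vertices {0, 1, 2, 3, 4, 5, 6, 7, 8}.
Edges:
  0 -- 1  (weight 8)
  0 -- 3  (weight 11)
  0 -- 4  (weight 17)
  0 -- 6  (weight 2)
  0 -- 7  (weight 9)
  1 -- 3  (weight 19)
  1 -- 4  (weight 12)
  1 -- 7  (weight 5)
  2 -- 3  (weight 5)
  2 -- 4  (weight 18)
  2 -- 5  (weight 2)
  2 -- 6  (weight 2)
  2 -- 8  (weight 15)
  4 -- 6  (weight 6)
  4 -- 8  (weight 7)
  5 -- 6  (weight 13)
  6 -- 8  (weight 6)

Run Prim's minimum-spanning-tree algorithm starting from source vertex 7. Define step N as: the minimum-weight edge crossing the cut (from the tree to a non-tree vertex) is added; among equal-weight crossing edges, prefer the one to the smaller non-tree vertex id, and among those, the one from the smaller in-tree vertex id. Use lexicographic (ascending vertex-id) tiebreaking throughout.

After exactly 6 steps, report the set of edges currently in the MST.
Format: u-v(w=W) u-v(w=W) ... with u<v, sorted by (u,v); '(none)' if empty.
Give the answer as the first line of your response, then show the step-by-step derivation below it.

0-1(w=8) 0-6(w=2) 1-7(w=5) 2-3(w=5) 2-5(w=2) 2-6(w=2)

step 1: add edge 1-7 (w=5); MST = {1-7(w=5)}
step 2: add edge 0-1 (w=8); MST = {0-1(w=8) 1-7(w=5)}
step 3: add edge 0-6 (w=2); MST = {0-1(w=8) 0-6(w=2) 1-7(w=5)}
step 4: add edge 2-6 (w=2); MST = {0-1(w=8) 0-6(w=2) 1-7(w=5) 2-6(w=2)}
step 5: add edge 2-5 (w=2); MST = {0-1(w=8) 0-6(w=2) 1-7(w=5) 2-5(w=2) 2-6(w=2)}
step 6: add edge 2-3 (w=5); MST = {0-1(w=8) 0-6(w=2) 1-7(w=5) 2-3(w=5) 2-5(w=2) 2-6(w=2)}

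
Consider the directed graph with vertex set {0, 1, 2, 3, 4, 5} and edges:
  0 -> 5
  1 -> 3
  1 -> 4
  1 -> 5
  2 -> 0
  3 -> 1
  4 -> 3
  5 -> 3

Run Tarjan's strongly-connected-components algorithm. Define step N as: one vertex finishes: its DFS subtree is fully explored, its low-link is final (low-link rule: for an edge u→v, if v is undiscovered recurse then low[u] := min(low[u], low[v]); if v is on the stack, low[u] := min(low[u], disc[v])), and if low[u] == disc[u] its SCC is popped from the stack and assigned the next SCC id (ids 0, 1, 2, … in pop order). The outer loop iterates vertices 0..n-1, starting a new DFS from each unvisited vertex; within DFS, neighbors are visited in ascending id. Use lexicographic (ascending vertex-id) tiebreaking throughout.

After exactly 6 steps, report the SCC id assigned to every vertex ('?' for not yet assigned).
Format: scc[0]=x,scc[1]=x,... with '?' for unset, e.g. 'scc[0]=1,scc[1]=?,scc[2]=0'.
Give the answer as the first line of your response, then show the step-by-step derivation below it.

scc[0]=1,scc[1]=0,scc[2]=2,scc[3]=0,scc[4]=0,scc[5]=0

step 1: low=(low[0]=0,low[1]=2,low[2]=?,low[3]=2,low[4]=2,low[5]=1); scc=(scc[0]=?,scc[1]=?,scc[2]=?,scc[3]=?,scc[4]=?,scc[5]=?)
step 2: low=(low[0]=0,low[1]=1,low[2]=?,low[3]=2,low[4]=2,low[5]=1); scc=(scc[0]=?,scc[1]=?,scc[2]=?,scc[3]=?,scc[4]=?,scc[5]=?)
step 3: low=(low[0]=0,low[1]=1,low[2]=?,low[3]=1,low[4]=2,low[5]=1); scc=(scc[0]=?,scc[1]=?,scc[2]=?,scc[3]=?,scc[4]=?,scc[5]=?)
step 4: low=(low[0]=0,low[1]=1,low[2]=?,low[3]=1,low[4]=2,low[5]=1); scc=(scc[0]=?,scc[1]=0,scc[2]=?,scc[3]=0,scc[4]=0,scc[5]=0)
step 5: low=(low[0]=0,low[1]=1,low[2]=?,low[3]=1,low[4]=2,low[5]=1); scc=(scc[0]=1,scc[1]=0,scc[2]=?,scc[3]=0,scc[4]=0,scc[5]=0)
step 6: low=(low[0]=0,low[1]=1,low[2]=5,low[3]=1,low[4]=2,low[5]=1); scc=(scc[0]=1,scc[1]=0,scc[2]=2,scc[3]=0,scc[4]=0,scc[5]=0)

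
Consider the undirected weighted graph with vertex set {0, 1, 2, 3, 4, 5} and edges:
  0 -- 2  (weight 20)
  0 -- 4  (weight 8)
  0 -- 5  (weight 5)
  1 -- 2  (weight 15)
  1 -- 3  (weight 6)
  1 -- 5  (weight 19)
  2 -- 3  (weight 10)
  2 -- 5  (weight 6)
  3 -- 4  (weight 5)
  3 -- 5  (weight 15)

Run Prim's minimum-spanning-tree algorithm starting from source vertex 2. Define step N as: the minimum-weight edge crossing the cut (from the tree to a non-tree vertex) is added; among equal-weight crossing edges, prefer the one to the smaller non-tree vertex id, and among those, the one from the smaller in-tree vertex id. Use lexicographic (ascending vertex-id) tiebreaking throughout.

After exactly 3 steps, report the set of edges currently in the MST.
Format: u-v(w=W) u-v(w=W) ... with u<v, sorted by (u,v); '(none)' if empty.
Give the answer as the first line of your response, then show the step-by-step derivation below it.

0-4(w=8) 0-5(w=5) 2-5(w=6)

step 1: add edge 2-5 (w=6); MST = {2-5(w=6)}
step 2: add edge 0-5 (w=5); MST = {0-5(w=5) 2-5(w=6)}
step 3: add edge 0-4 (w=8); MST = {0-4(w=8) 0-5(w=5) 2-5(w=6)}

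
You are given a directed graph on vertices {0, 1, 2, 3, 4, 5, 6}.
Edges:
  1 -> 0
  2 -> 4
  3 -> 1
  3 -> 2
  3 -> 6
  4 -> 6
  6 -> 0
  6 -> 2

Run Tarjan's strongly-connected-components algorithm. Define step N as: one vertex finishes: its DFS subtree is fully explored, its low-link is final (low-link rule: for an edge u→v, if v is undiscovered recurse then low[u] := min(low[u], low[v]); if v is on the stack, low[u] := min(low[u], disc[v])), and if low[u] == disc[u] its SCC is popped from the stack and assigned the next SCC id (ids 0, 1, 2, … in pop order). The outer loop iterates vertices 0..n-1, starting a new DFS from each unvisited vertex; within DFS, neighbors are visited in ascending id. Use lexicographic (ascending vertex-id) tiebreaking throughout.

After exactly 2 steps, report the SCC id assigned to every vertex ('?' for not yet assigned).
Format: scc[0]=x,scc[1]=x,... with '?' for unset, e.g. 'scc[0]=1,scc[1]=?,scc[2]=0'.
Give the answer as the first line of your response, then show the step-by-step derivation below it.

scc[0]=0,scc[1]=1,scc[2]=?,scc[3]=?,scc[4]=?,scc[5]=?,scc[6]=?

step 1: low=(low[0]=0,low[1]=?,low[2]=?,low[3]=?,low[4]=?,low[5]=?,low[6]=?); scc=(scc[0]=0,scc[1]=?,scc[2]=?,scc[3]=?,scc[4]=?,scc[5]=?,scc[6]=?)
step 2: low=(low[0]=0,low[1]=1,low[2]=?,low[3]=?,low[4]=?,low[5]=?,low[6]=?); scc=(scc[0]=0,scc[1]=1,scc[2]=?,scc[3]=?,scc[4]=?,scc[5]=?,scc[6]=?)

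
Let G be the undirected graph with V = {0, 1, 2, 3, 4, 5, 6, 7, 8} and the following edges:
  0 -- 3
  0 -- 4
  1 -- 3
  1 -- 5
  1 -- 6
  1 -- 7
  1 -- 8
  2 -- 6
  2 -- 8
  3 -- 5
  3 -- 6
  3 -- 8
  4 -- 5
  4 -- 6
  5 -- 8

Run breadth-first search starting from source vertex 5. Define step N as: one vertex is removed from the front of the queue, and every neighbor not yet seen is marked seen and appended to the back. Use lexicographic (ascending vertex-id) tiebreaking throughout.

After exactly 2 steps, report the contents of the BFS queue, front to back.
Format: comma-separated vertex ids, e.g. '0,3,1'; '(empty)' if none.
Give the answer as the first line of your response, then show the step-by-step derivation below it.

3,4,8,6,7

step 1: dequeue 5; queue=[1,3,4,8]; order=5
step 2: dequeue 1; queue=[3,4,8,6,7]; order=5,1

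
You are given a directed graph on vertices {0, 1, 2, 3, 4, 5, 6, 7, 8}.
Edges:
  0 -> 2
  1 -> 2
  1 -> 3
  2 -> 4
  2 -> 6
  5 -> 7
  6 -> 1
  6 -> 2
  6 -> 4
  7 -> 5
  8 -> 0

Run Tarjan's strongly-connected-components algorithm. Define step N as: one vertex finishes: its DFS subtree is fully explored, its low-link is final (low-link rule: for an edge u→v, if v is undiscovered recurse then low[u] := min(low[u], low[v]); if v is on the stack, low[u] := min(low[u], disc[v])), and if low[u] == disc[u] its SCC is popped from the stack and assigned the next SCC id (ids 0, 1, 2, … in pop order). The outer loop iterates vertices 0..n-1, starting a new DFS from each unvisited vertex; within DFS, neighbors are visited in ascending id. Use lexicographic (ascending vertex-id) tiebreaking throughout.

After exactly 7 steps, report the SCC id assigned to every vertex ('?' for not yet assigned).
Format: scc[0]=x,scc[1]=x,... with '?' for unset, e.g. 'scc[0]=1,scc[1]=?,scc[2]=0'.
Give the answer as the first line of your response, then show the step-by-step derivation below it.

scc[0]=3,scc[1]=2,scc[2]=2,scc[3]=1,scc[4]=0,scc[5]=?,scc[6]=2,scc[7]=?,scc[8]=?

step 1: low=(low[0]=0,low[1]=?,low[2]=1,low[3]=?,low[4]=2,low[5]=?,low[6]=?,low[7]=?,low[8]=?); scc=(scc[0]=?,scc[1]=?,scc[2]=?,scc[3]=?,scc[4]=0,scc[5]=?,scc[6]=?,scc[7]=?,scc[8]=?)
step 2: low=(low[0]=0,low[1]=1,low[2]=1,low[3]=5,low[4]=2,low[5]=?,low[6]=3,low[7]=?,low[8]=?); scc=(scc[0]=?,scc[1]=?,scc[2]=?,scc[3]=1,scc[4]=0,scc[5]=?,scc[6]=?,scc[7]=?,scc[8]=?)
step 3: low=(low[0]=0,low[1]=1,low[2]=1,low[3]=5,low[4]=2,low[5]=?,low[6]=3,low[7]=?,low[8]=?); scc=(scc[0]=?,scc[1]=?,scc[2]=?,scc[3]=1,scc[4]=0,scc[5]=?,scc[6]=?,scc[7]=?,scc[8]=?)
step 4: low=(low[0]=0,low[1]=1,low[2]=1,low[3]=5,low[4]=2,low[5]=?,low[6]=1,low[7]=?,low[8]=?); scc=(scc[0]=?,scc[1]=?,scc[2]=?,scc[3]=1,scc[4]=0,scc[5]=?,scc[6]=?,scc[7]=?,scc[8]=?)
step 5: low=(low[0]=0,low[1]=1,low[2]=1,low[3]=5,low[4]=2,low[5]=?,low[6]=1,low[7]=?,low[8]=?); scc=(scc[0]=?,scc[1]=2,scc[2]=2,scc[3]=1,scc[4]=0,scc[5]=?,scc[6]=2,scc[7]=?,scc[8]=?)
step 6: low=(low[0]=0,low[1]=1,low[2]=1,low[3]=5,low[4]=2,low[5]=?,low[6]=1,low[7]=?,low[8]=?); scc=(scc[0]=3,scc[1]=2,scc[2]=2,scc[3]=1,scc[4]=0,scc[5]=?,scc[6]=2,scc[7]=?,scc[8]=?)
step 7: low=(low[0]=0,low[1]=1,low[2]=1,low[3]=5,low[4]=2,low[5]=6,low[6]=1,low[7]=6,low[8]=?); scc=(scc[0]=3,scc[1]=2,scc[2]=2,scc[3]=1,scc[4]=0,scc[5]=?,scc[6]=2,scc[7]=?,scc[8]=?)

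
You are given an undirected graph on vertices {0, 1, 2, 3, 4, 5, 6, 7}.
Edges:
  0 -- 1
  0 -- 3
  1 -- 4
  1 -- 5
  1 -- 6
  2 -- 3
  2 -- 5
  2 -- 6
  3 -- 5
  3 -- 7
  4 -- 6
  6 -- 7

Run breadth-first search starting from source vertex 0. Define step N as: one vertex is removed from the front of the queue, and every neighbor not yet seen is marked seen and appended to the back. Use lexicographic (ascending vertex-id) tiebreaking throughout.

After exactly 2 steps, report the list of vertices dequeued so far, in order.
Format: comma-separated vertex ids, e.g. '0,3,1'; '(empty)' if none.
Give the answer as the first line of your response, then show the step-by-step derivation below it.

0,1

step 1: dequeue 0; queue=[1,3]; order=0
step 2: dequeue 1; queue=[3,4,5,6]; order=0,1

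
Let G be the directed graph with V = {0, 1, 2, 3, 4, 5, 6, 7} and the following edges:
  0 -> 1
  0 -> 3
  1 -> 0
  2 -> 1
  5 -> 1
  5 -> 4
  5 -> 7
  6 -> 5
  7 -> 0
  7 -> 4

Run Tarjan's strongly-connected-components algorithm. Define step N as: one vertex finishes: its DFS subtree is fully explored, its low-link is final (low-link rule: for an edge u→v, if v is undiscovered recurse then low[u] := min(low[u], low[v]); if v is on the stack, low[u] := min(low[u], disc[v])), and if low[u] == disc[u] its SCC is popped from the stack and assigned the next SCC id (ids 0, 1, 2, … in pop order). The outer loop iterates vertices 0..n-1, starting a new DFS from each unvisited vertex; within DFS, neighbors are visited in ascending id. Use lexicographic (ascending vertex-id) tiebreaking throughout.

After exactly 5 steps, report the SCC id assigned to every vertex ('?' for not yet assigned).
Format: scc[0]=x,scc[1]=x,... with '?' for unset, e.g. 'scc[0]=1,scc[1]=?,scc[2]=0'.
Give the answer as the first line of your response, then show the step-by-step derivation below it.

scc[0]=1,scc[1]=1,scc[2]=2,scc[3]=0,scc[4]=3,scc[5]=?,scc[6]=?,scc[7]=?

step 1: low=(low[0]=0,low[1]=0,low[2]=?,low[3]=?,low[4]=?,low[5]=?,low[6]=?,low[7]=?); scc=(scc[0]=?,scc[1]=?,scc[2]=?,scc[3]=?,scc[4]=?,scc[5]=?,scc[6]=?,scc[7]=?)
step 2: low=(low[0]=0,low[1]=0,low[2]=?,low[3]=2,low[4]=?,low[5]=?,low[6]=?,low[7]=?); scc=(scc[0]=?,scc[1]=?,scc[2]=?,scc[3]=0,scc[4]=?,scc[5]=?,scc[6]=?,scc[7]=?)
step 3: low=(low[0]=0,low[1]=0,low[2]=?,low[3]=2,low[4]=?,low[5]=?,low[6]=?,low[7]=?); scc=(scc[0]=1,scc[1]=1,scc[2]=?,scc[3]=0,scc[4]=?,scc[5]=?,scc[6]=?,scc[7]=?)
step 4: low=(low[0]=0,low[1]=0,low[2]=3,low[3]=2,low[4]=?,low[5]=?,low[6]=?,low[7]=?); scc=(scc[0]=1,scc[1]=1,scc[2]=2,scc[3]=0,scc[4]=?,scc[5]=?,scc[6]=?,scc[7]=?)
step 5: low=(low[0]=0,low[1]=0,low[2]=3,low[3]=2,low[4]=4,low[5]=?,low[6]=?,low[7]=?); scc=(scc[0]=1,scc[1]=1,scc[2]=2,scc[3]=0,scc[4]=3,scc[5]=?,scc[6]=?,scc[7]=?)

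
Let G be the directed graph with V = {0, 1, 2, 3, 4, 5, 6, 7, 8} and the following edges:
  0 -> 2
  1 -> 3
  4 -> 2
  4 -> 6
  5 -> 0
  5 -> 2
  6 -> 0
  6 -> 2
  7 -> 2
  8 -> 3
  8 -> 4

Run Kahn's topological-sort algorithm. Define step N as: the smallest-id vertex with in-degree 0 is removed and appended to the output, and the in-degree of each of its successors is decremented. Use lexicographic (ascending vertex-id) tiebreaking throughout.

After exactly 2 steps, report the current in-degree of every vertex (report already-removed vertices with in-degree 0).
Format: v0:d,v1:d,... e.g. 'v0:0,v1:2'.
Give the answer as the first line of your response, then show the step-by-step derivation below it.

v0:1,v1:0,v2:4,v3:1,v4:1,v5:0,v6:1,v7:0,v8:0

step 1: output 1; order=[1]; indeg=(2,0,5,1,1,0,1,0,0)
step 2: output 5; order=[1,5]; indeg=(1,0,4,1,1,0,1,0,0)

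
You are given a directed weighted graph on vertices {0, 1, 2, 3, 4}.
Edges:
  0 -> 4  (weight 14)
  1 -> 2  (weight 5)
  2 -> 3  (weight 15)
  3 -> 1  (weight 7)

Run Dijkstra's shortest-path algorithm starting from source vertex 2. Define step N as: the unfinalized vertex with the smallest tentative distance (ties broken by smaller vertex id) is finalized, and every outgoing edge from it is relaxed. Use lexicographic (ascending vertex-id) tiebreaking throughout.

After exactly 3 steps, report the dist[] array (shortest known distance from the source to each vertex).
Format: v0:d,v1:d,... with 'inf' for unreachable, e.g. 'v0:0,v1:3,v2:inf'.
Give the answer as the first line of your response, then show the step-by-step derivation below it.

v0:inf,v1:22,v2:0,v3:15,v4:inf

step 1: dist = v0:inf,v1:inf,v2:0,v3:15,v4:inf
step 2: dist = v0:inf,v1:22,v2:0,v3:15,v4:inf
step 3: dist = v0:inf,v1:22,v2:0,v3:15,v4:inf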